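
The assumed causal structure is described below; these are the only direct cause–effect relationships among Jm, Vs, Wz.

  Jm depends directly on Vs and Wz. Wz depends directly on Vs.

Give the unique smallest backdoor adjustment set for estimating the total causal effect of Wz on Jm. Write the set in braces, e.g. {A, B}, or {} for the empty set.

Variables eligible for adjustment (non-descendants of Wz, excluding Wz and Jm): {Vs}.
Backdoor paths from Wz to Jm:
  P1: Wz <- Vs -> Jm
The empty set is not sufficient: P1 (Wz <- Vs -> Jm) has no collider blocking it and no conditioned non-collider, so it is open.
Try {Vs}:
  P1: blocked at fork node Vs ∈ conditioning set.
{Vs} contains no descendant of Wz and blocks every backdoor path.
{Vs} is the unique smallest valid adjustment set.

{Vs}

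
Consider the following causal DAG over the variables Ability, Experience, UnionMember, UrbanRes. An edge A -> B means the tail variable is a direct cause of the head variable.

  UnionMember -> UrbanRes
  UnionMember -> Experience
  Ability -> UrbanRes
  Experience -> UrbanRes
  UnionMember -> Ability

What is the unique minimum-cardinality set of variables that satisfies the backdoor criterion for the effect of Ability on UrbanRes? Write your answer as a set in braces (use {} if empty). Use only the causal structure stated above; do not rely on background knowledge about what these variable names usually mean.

Variables eligible for adjustment (non-descendants of Ability, excluding Ability and UrbanRes): {Experience, UnionMember}.
Backdoor paths from Ability to UrbanRes:
  P1: Ability <- UnionMember -> Experience -> UrbanRes
  P2: Ability <- UnionMember -> UrbanRes
The empty set is not sufficient: P1 (Ability <- UnionMember -> Experience -> UrbanRes) has no collider blocking it and no conditioned non-collider, so it is open.
Try {UnionMember}:
  P1: blocked at fork node UnionMember ∈ conditioning set.
  P2: blocked at fork node UnionMember ∈ conditioning set.
{UnionMember} contains no descendant of Ability and blocks every backdoor path.
No other singleton works — e.g. {Experience} leaves P2 open — so {UnionMember} is the unique smallest valid adjustment set.

{UnionMember}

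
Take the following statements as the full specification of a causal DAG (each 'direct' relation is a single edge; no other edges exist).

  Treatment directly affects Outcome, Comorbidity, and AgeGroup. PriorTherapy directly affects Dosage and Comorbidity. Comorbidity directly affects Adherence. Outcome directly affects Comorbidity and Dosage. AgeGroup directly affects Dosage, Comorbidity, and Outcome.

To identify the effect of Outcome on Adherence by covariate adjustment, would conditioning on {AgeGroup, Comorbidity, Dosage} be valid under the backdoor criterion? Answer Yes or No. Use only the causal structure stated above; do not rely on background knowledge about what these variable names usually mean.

No

Backdoor paths from Outcome to Adherence (paths whose first edge points into Outcome):
  P1: Outcome <- Treatment -> AgeGroup -> Dosage <- PriorTherapy -> Comorbidity -> Adherence
  P2: Outcome <- Treatment -> AgeGroup -> Comorbidity -> Adherence
  P3: Outcome <- Treatment -> Comorbidity -> Adherence
  P4: Outcome <- AgeGroup <- Treatment -> Comorbidity -> Adherence
  P5: Outcome <- AgeGroup -> Dosage <- PriorTherapy -> Comorbidity -> Adherence
  P6: Outcome <- AgeGroup -> Comorbidity -> Adherence
Condition 1 (no descendant of Outcome in the set): FAILS — Comorbidity and Dosage are descendants of Outcome.
Condition 2 (every backdoor path blocked by {AgeGroup, Comorbidity, Dosage}):
  P1: blocked at chain node AgeGroup ∈ conditioning set.
  P2: blocked at chain node AgeGroup ∈ conditioning set.
  P3: blocked at chain node Comorbidity ∈ conditioning set.
  P4: blocked at chain node AgeGroup ∈ conditioning set.
  P5: blocked at fork node AgeGroup ∈ conditioning set.
  P6: blocked at fork node AgeGroup ∈ conditioning set.
{AgeGroup, Comorbidity, Dosage} does not satisfy the backdoor criterion.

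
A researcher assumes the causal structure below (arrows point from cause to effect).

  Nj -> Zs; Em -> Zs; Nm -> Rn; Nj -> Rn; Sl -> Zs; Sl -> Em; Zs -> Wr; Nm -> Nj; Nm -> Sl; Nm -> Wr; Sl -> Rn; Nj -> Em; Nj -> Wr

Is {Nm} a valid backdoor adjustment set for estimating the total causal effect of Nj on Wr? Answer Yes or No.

Backdoor paths from Nj to Wr (paths whose first edge points into Nj):
  P1: Nj <- Nm -> Sl -> Em -> Zs -> Wr
  P2: Nj <- Nm -> Sl -> Zs -> Wr
  P3: Nj <- Nm -> Rn <- Sl -> Em -> Zs -> Wr
  P4: Nj <- Nm -> Rn <- Sl -> Zs -> Wr
  P5: Nj <- Nm -> Wr
Condition 1 (no descendant of Nj in the set): holds — descendants of Nj are {Em, Rn, Wr, Zs}; none are in {Nm}.
Condition 2 (every backdoor path blocked by {Nm}):
  P1: blocked at fork node Nm ∈ conditioning set.
  P2: blocked at fork node Nm ∈ conditioning set.
  P3: blocked at fork node Nm ∈ conditioning set.
  P4: blocked at fork node Nm ∈ conditioning set.
  P5: blocked at fork node Nm ∈ conditioning set.
{Nm} satisfies the backdoor criterion.

Yes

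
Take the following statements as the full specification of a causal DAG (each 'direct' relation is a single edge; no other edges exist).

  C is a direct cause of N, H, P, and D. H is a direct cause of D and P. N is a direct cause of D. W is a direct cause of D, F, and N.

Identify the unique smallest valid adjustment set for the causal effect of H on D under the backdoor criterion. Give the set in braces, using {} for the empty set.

{C}

Variables eligible for adjustment (non-descendants of H, excluding H and D): {C, F, N, W}.
Backdoor paths from H to D:
  P1: H <- C -> N <- W -> D
  P2: H <- C -> N -> D
  P3: H <- C -> D
The empty set is not sufficient: P2 (H <- C -> N -> D) has no collider blocking it and no conditioned non-collider, so it is open.
Try {C}:
  P1: blocked at fork node C ∈ conditioning set.
  P2: blocked at fork node C ∈ conditioning set.
  P3: blocked at fork node C ∈ conditioning set.
{C} contains no descendant of H and blocks every backdoor path.
No other singleton works — e.g. {W} leaves P2 open — so {C} is the unique smallest valid adjustment set.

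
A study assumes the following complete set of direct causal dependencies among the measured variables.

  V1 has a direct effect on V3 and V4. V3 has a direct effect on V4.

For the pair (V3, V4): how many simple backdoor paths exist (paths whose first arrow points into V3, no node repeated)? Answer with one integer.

1

A backdoor path from V3 to V4 is any simple undirected path whose first edge points into V3 (i.e. leaves V3 via a parent).
Parents of V3: {V1}.
Enumerating:
  P1: V3 <- V1 -> V4
That exhausts the simple backdoor paths. Count: 1.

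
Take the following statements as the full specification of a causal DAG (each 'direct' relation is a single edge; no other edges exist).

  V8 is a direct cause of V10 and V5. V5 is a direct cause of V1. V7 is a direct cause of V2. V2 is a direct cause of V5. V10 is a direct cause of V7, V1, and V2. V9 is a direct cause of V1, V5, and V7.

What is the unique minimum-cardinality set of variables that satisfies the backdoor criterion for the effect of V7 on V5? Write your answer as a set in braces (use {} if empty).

{V10, V9}

Variables eligible for adjustment (non-descendants of V7, excluding V7 and V5): {V10, V8, V9}.
Backdoor paths from V7 to V5:
  P1: V7 <- V9 -> V5
  P2: V7 <- V9 -> V1 <- V10 <- V8 -> V5
  P3: V7 <- V9 -> V1 <- V10 -> V2 -> V5
  P4: V7 <- V9 -> V1 <- V5
  P5: V7 <- V10 <- V8 -> V5
  P6: V7 <- V10 -> V2 -> V5
  P7: V7 <- V10 -> V1 <- V9 -> V5
  P8: V7 <- V10 -> V1 <- V5
The empty set is not sufficient: P1 (V7 <- V9 -> V5) has no collider blocking it and no conditioned non-collider, so it is open.
Try {V10, V9}:
  P1: blocked at fork node V9 ∈ conditioning set.
  P2: blocked at fork node V9 ∈ conditioning set.
  P3: blocked at fork node V9 ∈ conditioning set.
  P4: blocked at fork node V9 ∈ conditioning set.
  P5: blocked at chain node V10 ∈ conditioning set.
  P6: blocked at fork node V10 ∈ conditioning set.
  P7: blocked at fork node V10 ∈ conditioning set.
  P8: blocked at fork node V10 ∈ conditioning set.
{V10, V9} contains no descendant of V7 and blocks every backdoor path.
Every element of {V10, V9} is needed (dropping V10 leaves P5 open; dropping V9 leaves P1 open), so no proper subset is valid.
Among all size-2 subsets of the eligible variables, only {V10, V9} blocks every backdoor path, so it is the unique smallest valid adjustment set.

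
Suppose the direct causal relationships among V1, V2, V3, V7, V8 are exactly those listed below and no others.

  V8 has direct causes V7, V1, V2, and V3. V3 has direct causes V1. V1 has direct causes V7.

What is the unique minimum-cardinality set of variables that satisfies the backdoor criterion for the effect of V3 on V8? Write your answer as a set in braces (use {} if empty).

{V1}

Variables eligible for adjustment (non-descendants of V3, excluding V3 and V8): {V1, V2, V7}.
Backdoor paths from V3 to V8:
  P1: V3 <- V1 <- V7 -> V8
  P2: V3 <- V1 -> V8
The empty set is not sufficient: P1 (V3 <- V1 <- V7 -> V8) has no collider blocking it and no conditioned non-collider, so it is open.
Try {V1}:
  P1: blocked at chain node V1 ∈ conditioning set.
  P2: blocked at fork node V1 ∈ conditioning set.
{V1} contains no descendant of V3 and blocks every backdoor path.
No other singleton works — e.g. {V7} leaves P2 open — so {V1} is the unique smallest valid adjustment set.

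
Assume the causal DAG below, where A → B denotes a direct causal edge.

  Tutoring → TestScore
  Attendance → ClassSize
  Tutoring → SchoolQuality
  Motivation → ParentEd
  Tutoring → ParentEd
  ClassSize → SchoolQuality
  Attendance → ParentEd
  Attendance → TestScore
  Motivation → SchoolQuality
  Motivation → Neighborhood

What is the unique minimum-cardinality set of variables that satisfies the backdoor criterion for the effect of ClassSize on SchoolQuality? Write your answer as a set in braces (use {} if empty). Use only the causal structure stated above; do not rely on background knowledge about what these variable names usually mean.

Variables eligible for adjustment (non-descendants of ClassSize, excluding ClassSize and SchoolQuality): {Attendance, Motivation, Neighborhood, ParentEd, TestScore, Tutoring}.
Backdoor paths from ClassSize to SchoolQuality:
  P1: ClassSize <- Attendance -> TestScore <- Tutoring -> ParentEd <- Motivation -> SchoolQuality
  P2: ClassSize <- Attendance -> TestScore <- Tutoring -> SchoolQuality
  P3: ClassSize <- Attendance -> ParentEd <- Motivation -> SchoolQuality
  P4: ClassSize <- Attendance -> ParentEd <- Tutoring -> SchoolQuality
Each backdoor path contains an unconditioned collider, so every path is already blocked with the empty conditioning set:
  P1: blocked at collider TestScore (neither it nor any descendant is in the conditioning set).
  P2: blocked at collider TestScore (neither it nor any descendant is in the conditioning set).
  P3: blocked at collider ParentEd (neither it nor any descendant is in the conditioning set).
  P4: blocked at collider ParentEd (neither it nor any descendant is in the conditioning set).
The empty set is therefore the unique smallest valid set.

{}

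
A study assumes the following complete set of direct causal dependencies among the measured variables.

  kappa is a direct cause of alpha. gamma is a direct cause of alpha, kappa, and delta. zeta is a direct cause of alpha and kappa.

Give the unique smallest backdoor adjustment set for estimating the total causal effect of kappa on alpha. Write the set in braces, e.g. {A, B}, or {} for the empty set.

{gamma, zeta}

Variables eligible for adjustment (non-descendants of kappa, excluding kappa and alpha): {delta, gamma, zeta}.
Backdoor paths from kappa to alpha:
  P1: kappa <- gamma -> alpha
  P2: kappa <- zeta -> alpha
The empty set is not sufficient: P1 (kappa <- gamma -> alpha) has no collider blocking it and no conditioned non-collider, so it is open.
Try {gamma, zeta}:
  P1: blocked at fork node gamma ∈ conditioning set.
  P2: blocked at fork node zeta ∈ conditioning set.
{gamma, zeta} contains no descendant of kappa and blocks every backdoor path.
Every element of {gamma, zeta} is needed (dropping gamma leaves P1 open; dropping zeta leaves P2 open), so no proper subset is valid.
Among all size-2 subsets of the eligible variables, only {gamma, zeta} blocks every backdoor path, so it is the unique smallest valid adjustment set.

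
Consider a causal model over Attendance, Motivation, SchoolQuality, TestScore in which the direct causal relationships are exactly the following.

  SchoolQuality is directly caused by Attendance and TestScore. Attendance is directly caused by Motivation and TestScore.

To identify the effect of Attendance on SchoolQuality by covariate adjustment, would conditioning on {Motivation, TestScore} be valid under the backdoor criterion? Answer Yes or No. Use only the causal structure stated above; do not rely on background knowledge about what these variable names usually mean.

Backdoor paths from Attendance to SchoolQuality (paths whose first edge points into Attendance):
  P1: Attendance <- TestScore -> SchoolQuality
Condition 1 (no descendant of Attendance in the set): holds — descendants of Attendance are {SchoolQuality}; none are in {Motivation, TestScore}.
Condition 2 (every backdoor path blocked by {Motivation, TestScore}):
  P1: blocked at fork node TestScore ∈ conditioning set.
{Motivation, TestScore} satisfies the backdoor criterion.

Yes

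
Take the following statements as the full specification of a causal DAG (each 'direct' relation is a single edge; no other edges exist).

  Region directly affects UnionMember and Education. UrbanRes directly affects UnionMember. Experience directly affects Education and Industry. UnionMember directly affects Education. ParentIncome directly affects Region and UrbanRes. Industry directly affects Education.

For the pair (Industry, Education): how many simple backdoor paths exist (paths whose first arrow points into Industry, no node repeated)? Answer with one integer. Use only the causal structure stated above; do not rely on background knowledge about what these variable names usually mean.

A backdoor path from Industry to Education is any simple undirected path whose first edge points into Industry (i.e. leaves Industry via a parent).
Parents of Industry: {Experience}.
Enumerating:
  P1: Industry <- Experience -> Education
That exhausts the simple backdoor paths. Count: 1.

1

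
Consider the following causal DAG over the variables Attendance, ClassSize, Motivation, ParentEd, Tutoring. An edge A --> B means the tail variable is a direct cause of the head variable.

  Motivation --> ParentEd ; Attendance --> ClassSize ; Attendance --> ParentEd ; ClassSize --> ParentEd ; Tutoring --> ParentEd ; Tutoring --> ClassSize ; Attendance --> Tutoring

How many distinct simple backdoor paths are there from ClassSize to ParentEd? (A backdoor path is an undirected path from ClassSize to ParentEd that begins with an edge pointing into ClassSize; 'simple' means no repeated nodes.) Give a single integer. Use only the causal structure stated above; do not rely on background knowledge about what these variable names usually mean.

4

A backdoor path from ClassSize to ParentEd is any simple undirected path whose first edge points into ClassSize (i.e. leaves ClassSize via a parent).
Parents of ClassSize: {Attendance, Tutoring}.
Enumerating:
  P1: ClassSize <- Attendance -> Tutoring -> ParentEd
  P2: ClassSize <- Attendance -> ParentEd
  P3: ClassSize <- Tutoring <- Attendance -> ParentEd
  P4: ClassSize <- Tutoring -> ParentEd
That exhausts the simple backdoor paths. Count: 4.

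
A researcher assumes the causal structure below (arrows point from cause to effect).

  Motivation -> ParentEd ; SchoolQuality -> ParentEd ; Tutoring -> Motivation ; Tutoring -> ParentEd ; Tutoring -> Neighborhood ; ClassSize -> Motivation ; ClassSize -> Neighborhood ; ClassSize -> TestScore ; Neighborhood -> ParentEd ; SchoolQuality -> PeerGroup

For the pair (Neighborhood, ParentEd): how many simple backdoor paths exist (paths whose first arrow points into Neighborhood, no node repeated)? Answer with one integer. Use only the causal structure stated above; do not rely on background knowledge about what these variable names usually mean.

A backdoor path from Neighborhood to ParentEd is any simple undirected path whose first edge points into Neighborhood (i.e. leaves Neighborhood via a parent).
Parents of Neighborhood: {ClassSize, Tutoring}.
Enumerating:
  P1: Neighborhood <- Tutoring -> Motivation -> ParentEd
  P2: Neighborhood <- Tutoring -> ParentEd
  P3: Neighborhood <- ClassSize -> Motivation <- Tutoring -> ParentEd
  P4: Neighborhood <- ClassSize -> Motivation -> ParentEd
That exhausts the simple backdoor paths. Count: 4.

4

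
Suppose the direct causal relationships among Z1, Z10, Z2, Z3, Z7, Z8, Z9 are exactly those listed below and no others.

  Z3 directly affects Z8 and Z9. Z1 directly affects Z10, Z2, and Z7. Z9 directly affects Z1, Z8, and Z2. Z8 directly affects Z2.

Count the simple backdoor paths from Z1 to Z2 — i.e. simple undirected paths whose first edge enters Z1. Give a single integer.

A backdoor path from Z1 to Z2 is any simple undirected path whose first edge points into Z1 (i.e. leaves Z1 via a parent).
Parents of Z1: {Z9}.
Enumerating:
  P1: Z1 <- Z9 <- Z3 -> Z8 -> Z2
  P2: Z1 <- Z9 -> Z8 -> Z2
  P3: Z1 <- Z9 -> Z2
That exhausts the simple backdoor paths. Count: 3.

3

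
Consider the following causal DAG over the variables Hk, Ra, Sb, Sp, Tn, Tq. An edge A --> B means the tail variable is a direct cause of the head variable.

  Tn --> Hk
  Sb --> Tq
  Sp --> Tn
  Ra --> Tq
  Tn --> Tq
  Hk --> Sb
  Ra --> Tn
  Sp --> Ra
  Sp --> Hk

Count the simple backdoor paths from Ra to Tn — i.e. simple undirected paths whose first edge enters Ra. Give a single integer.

A backdoor path from Ra to Tn is any simple undirected path whose first edge points into Ra (i.e. leaves Ra via a parent).
Parents of Ra: {Sp}.
Enumerating:
  P1: Ra <- Sp -> Tn
  P2: Ra <- Sp -> Hk <- Tn
  P3: Ra <- Sp -> Hk -> Sb -> Tq <- Tn
That exhausts the simple backdoor paths. Count: 3.

3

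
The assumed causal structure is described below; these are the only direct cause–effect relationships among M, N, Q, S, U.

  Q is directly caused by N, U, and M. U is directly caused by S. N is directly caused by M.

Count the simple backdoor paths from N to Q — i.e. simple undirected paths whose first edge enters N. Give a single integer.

1

A backdoor path from N to Q is any simple undirected path whose first edge points into N (i.e. leaves N via a parent).
Parents of N: {M}.
Enumerating:
  P1: N <- M -> Q
That exhausts the simple backdoor paths. Count: 1.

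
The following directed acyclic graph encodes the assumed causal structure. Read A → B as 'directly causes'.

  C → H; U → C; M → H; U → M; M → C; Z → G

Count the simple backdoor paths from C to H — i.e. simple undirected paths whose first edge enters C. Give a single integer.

2

A backdoor path from C to H is any simple undirected path whose first edge points into C (i.e. leaves C via a parent).
Parents of C: {M, U}.
Enumerating:
  P1: C <- U -> M -> H
  P2: C <- M -> H
That exhausts the simple backdoor paths. Count: 2.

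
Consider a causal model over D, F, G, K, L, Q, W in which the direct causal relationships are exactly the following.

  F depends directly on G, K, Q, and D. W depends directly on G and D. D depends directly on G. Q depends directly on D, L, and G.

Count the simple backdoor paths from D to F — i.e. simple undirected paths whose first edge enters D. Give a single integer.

2

A backdoor path from D to F is any simple undirected path whose first edge points into D (i.e. leaves D via a parent).
Parents of D: {G}.
Enumerating:
  P1: D <- G -> Q -> F
  P2: D <- G -> F
That exhausts the simple backdoor paths. Count: 2.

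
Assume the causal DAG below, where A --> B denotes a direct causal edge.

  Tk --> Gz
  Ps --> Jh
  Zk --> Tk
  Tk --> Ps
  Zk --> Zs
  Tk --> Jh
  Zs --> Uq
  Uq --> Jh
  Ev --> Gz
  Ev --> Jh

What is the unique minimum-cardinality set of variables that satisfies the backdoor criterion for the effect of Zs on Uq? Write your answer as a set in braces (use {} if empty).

{}

Variables eligible for adjustment (non-descendants of Zs, excluding Zs and Uq): {Ev, Gz, Ps, Tk, Zk}.
Backdoor paths from Zs to Uq:
  P1: Zs <- Zk -> Tk -> Ps -> Jh <- Uq
  P2: Zs <- Zk -> Tk -> Gz <- Ev -> Jh <- Uq
  P3: Zs <- Zk -> Tk -> Jh <- Uq
Each backdoor path contains an unconditioned collider, so every path is already blocked with the empty conditioning set:
  P1: blocked at collider Jh (neither it nor any descendant is in the conditioning set).
  P2: blocked at collider Gz (neither it nor any descendant is in the conditioning set).
  P3: blocked at collider Jh (neither it nor any descendant is in the conditioning set).
The empty set is therefore the unique smallest valid set.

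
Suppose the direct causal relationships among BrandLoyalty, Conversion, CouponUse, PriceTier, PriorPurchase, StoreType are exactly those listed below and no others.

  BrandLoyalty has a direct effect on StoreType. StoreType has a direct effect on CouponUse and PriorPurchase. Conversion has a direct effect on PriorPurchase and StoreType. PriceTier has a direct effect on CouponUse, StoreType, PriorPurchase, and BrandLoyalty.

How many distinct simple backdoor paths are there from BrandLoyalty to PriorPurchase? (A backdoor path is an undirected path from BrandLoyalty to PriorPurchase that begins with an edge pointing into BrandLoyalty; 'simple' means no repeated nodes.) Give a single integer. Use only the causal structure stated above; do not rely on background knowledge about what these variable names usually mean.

5

A backdoor path from BrandLoyalty to PriorPurchase is any simple undirected path whose first edge points into BrandLoyalty (i.e. leaves BrandLoyalty via a parent).
Parents of BrandLoyalty: {PriceTier}.
Enumerating:
  P1: BrandLoyalty <- PriceTier -> StoreType <- Conversion -> PriorPurchase
  P2: BrandLoyalty <- PriceTier -> StoreType -> PriorPurchase
  P3: BrandLoyalty <- PriceTier -> PriorPurchase
  P4: BrandLoyalty <- PriceTier -> CouponUse <- StoreType <- Conversion -> PriorPurchase
  P5: BrandLoyalty <- PriceTier -> CouponUse <- StoreType -> PriorPurchase
That exhausts the simple backdoor paths. Count: 5.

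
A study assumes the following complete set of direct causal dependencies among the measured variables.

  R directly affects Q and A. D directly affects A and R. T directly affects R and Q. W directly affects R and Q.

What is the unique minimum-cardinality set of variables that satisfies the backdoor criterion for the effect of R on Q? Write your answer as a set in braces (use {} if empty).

Variables eligible for adjustment (non-descendants of R, excluding R and Q): {D, T, W}.
Backdoor paths from R to Q:
  P1: R <- T -> Q
  P2: R <- W -> Q
The empty set is not sufficient: P1 (R <- T -> Q) has no collider blocking it and no conditioned non-collider, so it is open.
Try {T, W}:
  P1: blocked at fork node T ∈ conditioning set.
  P2: blocked at fork node W ∈ conditioning set.
{T, W} contains no descendant of R and blocks every backdoor path.
Every element of {T, W} is needed (dropping T leaves P1 open; dropping W leaves P2 open), so no proper subset is valid.
Among all size-2 subsets of the eligible variables, only {T, W} blocks every backdoor path, so it is the unique smallest valid adjustment set.

{T, W}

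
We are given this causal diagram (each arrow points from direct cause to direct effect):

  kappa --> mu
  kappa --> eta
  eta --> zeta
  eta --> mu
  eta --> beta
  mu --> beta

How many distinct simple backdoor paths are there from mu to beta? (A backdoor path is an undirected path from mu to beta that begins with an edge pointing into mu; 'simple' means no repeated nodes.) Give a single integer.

A backdoor path from mu to beta is any simple undirected path whose first edge points into mu (i.e. leaves mu via a parent).
Parents of mu: {eta, kappa}.
Enumerating:
  P1: mu <- kappa -> eta -> beta
  P2: mu <- eta -> beta
That exhausts the simple backdoor paths. Count: 2.

2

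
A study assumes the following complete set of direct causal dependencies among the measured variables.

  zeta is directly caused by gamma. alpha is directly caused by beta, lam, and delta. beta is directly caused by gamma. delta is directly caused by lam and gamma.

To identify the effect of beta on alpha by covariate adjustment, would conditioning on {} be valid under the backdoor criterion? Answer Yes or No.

Backdoor paths from beta to alpha (paths whose first edge points into beta):
  P1: beta <- gamma -> delta <- lam -> alpha
  P2: beta <- gamma -> delta -> alpha
Condition 1 (no descendant of beta in the set): holds — descendants of beta are {alpha}; none are in {}.
Condition 2 (every backdoor path blocked by {}):
  P1: blocked at collider delta (neither it nor any descendant is in the conditioning set).
  P2: open — no interior node is in the conditioning set.
{} does not satisfy the backdoor criterion.

No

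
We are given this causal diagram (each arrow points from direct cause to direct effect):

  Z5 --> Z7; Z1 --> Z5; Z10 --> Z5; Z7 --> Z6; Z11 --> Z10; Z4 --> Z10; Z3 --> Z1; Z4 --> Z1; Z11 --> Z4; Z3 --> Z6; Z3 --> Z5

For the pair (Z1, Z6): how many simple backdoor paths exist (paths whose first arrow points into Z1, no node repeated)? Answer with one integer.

6

A backdoor path from Z1 to Z6 is any simple undirected path whose first edge points into Z1 (i.e. leaves Z1 via a parent).
Parents of Z1: {Z3, Z4}.
Enumerating:
  P1: Z1 <- Z3 -> Z5 -> Z7 -> Z6
  P2: Z1 <- Z3 -> Z6
  P3: Z1 <- Z4 <- Z11 -> Z10 -> Z5 <- Z3 -> Z6
  P4: Z1 <- Z4 <- Z11 -> Z10 -> Z5 -> Z7 -> Z6
  P5: Z1 <- Z4 -> Z10 -> Z5 <- Z3 -> Z6
  P6: Z1 <- Z4 -> Z10 -> Z5 -> Z7 -> Z6
That exhausts the simple backdoor paths. Count: 6.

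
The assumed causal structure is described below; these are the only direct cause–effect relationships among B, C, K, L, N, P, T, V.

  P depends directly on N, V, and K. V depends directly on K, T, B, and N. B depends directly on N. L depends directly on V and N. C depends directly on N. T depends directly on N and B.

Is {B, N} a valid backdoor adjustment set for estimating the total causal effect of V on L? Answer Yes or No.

Backdoor paths from V to L (paths whose first edge points into V):
  P1: V <- K -> P <- N -> L
  P2: V <- N -> L
  P3: V <- B <- N -> L
  P4: V <- B -> T <- N -> L
  P5: V <- T <- N -> L
  P6: V <- T <- B <- N -> L
Condition 1 (no descendant of V in the set): holds — descendants of V are {L, P}; none are in {B, N}.
Condition 2 (every backdoor path blocked by {B, N}):
  P1: blocked at collider P (neither it nor any descendant is in the conditioning set).
  P2: blocked at fork node N ∈ conditioning set.
  P3: blocked at chain node B ∈ conditioning set.
  P4: blocked at fork node B ∈ conditioning set.
  P5: blocked at fork node N ∈ conditioning set.
  P6: blocked at chain node B ∈ conditioning set.
{B, N} satisfies the backdoor criterion.

Yes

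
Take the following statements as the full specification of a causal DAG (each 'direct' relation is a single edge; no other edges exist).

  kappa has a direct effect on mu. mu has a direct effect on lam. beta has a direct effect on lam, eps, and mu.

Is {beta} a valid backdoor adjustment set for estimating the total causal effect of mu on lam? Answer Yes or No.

Backdoor paths from mu to lam (paths whose first edge points into mu):
  P1: mu <- beta -> lam
Condition 1 (no descendant of mu in the set): holds — descendants of mu are {lam}; none are in {beta}.
Condition 2 (every backdoor path blocked by {beta}):
  P1: blocked at fork node beta ∈ conditioning set.
{beta} satisfies the backdoor criterion.

Yes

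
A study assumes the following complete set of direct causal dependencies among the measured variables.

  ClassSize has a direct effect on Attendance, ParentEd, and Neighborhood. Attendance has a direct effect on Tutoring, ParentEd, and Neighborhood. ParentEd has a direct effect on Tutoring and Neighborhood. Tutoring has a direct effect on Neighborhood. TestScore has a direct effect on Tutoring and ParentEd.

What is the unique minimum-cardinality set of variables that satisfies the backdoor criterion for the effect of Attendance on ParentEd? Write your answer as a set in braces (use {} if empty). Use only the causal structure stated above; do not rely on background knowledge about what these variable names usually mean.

Variables eligible for adjustment (non-descendants of Attendance, excluding Attendance and ParentEd): {ClassSize, TestScore}.
Backdoor paths from Attendance to ParentEd:
  P1: Attendance <- ClassSize -> ParentEd
  P2: Attendance <- ClassSize -> Neighborhood <- ParentEd
  P3: Attendance <- ClassSize -> Neighborhood <- Tutoring <- TestScore -> ParentEd
  P4: Attendance <- ClassSize -> Neighborhood <- Tutoring <- ParentEd
The empty set is not sufficient: P1 (Attendance <- ClassSize -> ParentEd) has no collider blocking it and no conditioned non-collider, so it is open.
Try {ClassSize}:
  P1: blocked at fork node ClassSize ∈ conditioning set.
  P2: blocked at fork node ClassSize ∈ conditioning set.
  P3: blocked at fork node ClassSize ∈ conditioning set.
  P4: blocked at fork node ClassSize ∈ conditioning set.
{ClassSize} contains no descendant of Attendance and blocks every backdoor path.
No other singleton works — e.g. {TestScore} leaves P1 open — so {ClassSize} is the unique smallest valid adjustment set.

{ClassSize}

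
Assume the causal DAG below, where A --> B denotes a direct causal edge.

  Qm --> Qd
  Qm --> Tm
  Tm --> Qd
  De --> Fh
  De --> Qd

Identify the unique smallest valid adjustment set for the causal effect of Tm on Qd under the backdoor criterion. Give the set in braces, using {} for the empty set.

{Qm}

Variables eligible for adjustment (non-descendants of Tm, excluding Tm and Qd): {De, Fh, Qm}.
Backdoor paths from Tm to Qd:
  P1: Tm <- Qm -> Qd
The empty set is not sufficient: P1 (Tm <- Qm -> Qd) has no collider blocking it and no conditioned non-collider, so it is open.
Try {Qm}:
  P1: blocked at fork node Qm ∈ conditioning set.
{Qm} contains no descendant of Tm and blocks every backdoor path.
No other singleton works — e.g. {De} leaves P1 open — so {Qm} is the unique smallest valid adjustment set.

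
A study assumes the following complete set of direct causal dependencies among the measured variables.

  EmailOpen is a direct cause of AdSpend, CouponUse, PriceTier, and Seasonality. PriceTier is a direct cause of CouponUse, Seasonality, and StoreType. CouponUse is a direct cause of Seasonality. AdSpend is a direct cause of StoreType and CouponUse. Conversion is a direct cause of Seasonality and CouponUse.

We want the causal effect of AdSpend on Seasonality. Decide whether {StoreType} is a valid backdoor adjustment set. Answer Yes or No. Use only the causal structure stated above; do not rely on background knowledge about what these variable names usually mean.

No

Backdoor paths from AdSpend to Seasonality (paths whose first edge points into AdSpend):
  P1: AdSpend <- EmailOpen -> PriceTier -> CouponUse <- Conversion -> Seasonality
  P2: AdSpend <- EmailOpen -> PriceTier -> CouponUse -> Seasonality
  P3: AdSpend <- EmailOpen -> PriceTier -> Seasonality
  P4: AdSpend <- EmailOpen -> CouponUse <- Conversion -> Seasonality
  P5: AdSpend <- EmailOpen -> CouponUse <- PriceTier -> Seasonality
  P6: AdSpend <- EmailOpen -> CouponUse -> Seasonality
  P7: AdSpend <- EmailOpen -> Seasonality
Condition 1 (no descendant of AdSpend in the set): FAILS — StoreType is a descendant of AdSpend.
Condition 2 (every backdoor path blocked by {StoreType}):
  P1: blocked at collider CouponUse (neither it nor any descendant is in the conditioning set).
  P2: open — no interior node is in the conditioning set.
  P3: open — no interior node is in the conditioning set.
  P4: blocked at collider CouponUse (neither it nor any descendant is in the conditioning set).
  P5: blocked at collider CouponUse (neither it nor any descendant is in the conditioning set).
  P6: open — no interior node is in the conditioning set.
  P7: open — no interior node is in the conditioning set.
{StoreType} does not satisfy the backdoor criterion.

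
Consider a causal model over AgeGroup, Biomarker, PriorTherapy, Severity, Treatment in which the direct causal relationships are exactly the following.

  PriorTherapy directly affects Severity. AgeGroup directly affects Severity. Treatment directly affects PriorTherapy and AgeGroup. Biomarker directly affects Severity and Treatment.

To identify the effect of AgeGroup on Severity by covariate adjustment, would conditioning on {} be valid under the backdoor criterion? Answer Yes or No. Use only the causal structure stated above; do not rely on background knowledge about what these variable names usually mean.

Backdoor paths from AgeGroup to Severity (paths whose first edge points into AgeGroup):
  P1: AgeGroup <- Treatment <- Biomarker -> Severity
  P2: AgeGroup <- Treatment -> PriorTherapy -> Severity
Condition 1 (no descendant of AgeGroup in the set): holds — descendants of AgeGroup are {Severity}; none are in {}.
Condition 2 (every backdoor path blocked by {}):
  P1: open — no interior node is in the conditioning set.
  P2: open — no interior node is in the conditioning set.
{} does not satisfy the backdoor criterion.

No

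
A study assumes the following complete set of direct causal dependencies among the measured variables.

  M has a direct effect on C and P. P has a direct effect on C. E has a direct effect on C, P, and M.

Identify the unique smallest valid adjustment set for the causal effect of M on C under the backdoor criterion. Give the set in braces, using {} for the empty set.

{E}

Variables eligible for adjustment (non-descendants of M, excluding M and C): {E}.
Backdoor paths from M to C:
  P1: M <- E -> P -> C
  P2: M <- E -> C
The empty set is not sufficient: P1 (M <- E -> P -> C) has no collider blocking it and no conditioned non-collider, so it is open.
Try {E}:
  P1: blocked at fork node E ∈ conditioning set.
  P2: blocked at fork node E ∈ conditioning set.
{E} contains no descendant of M and blocks every backdoor path.
{E} is the unique smallest valid adjustment set.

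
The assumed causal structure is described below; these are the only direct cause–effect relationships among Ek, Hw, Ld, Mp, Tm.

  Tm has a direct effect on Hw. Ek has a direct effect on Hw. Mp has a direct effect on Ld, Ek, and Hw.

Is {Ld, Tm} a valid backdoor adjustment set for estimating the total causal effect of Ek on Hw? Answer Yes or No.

Backdoor paths from Ek to Hw (paths whose first edge points into Ek):
  P1: Ek <- Mp -> Hw
Condition 1 (no descendant of Ek in the set): holds — descendants of Ek are {Hw}; none are in {Ld, Tm}.
Condition 2 (every backdoor path blocked by {Ld, Tm}):
  P1: open — no interior node is in the conditioning set.
{Ld, Tm} does not satisfy the backdoor criterion.

No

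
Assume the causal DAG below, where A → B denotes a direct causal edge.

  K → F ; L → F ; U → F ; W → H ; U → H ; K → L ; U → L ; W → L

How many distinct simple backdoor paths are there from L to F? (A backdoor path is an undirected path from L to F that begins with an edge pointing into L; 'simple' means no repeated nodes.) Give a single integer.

3

A backdoor path from L to F is any simple undirected path whose first edge points into L (i.e. leaves L via a parent).
Parents of L: {K, U, W}.
Enumerating:
  P1: L <- U -> F
  P2: L <- W -> H <- U -> F
  P3: L <- K -> F
That exhausts the simple backdoor paths. Count: 3.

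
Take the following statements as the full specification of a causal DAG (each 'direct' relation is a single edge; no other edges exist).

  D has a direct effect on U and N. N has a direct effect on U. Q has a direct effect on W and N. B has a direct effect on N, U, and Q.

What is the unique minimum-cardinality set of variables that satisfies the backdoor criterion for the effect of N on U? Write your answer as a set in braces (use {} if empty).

Variables eligible for adjustment (non-descendants of N, excluding N and U): {B, D, Q, W}.
Backdoor paths from N to U:
  P1: N <- B -> U
  P2: N <- Q <- B -> U
  P3: N <- D -> U
The empty set is not sufficient: P1 (N <- B -> U) has no collider blocking it and no conditioned non-collider, so it is open.
Try {B, D}:
  P1: blocked at fork node B ∈ conditioning set.
  P2: blocked at fork node B ∈ conditioning set.
  P3: blocked at fork node D ∈ conditioning set.
{B, D} contains no descendant of N and blocks every backdoor path.
Every element of {B, D} is needed (dropping B leaves P1 open; dropping D leaves P3 open), so no proper subset is valid.
Among all size-2 subsets of the eligible variables, only {B, D} blocks every backdoor path, so it is the unique smallest valid adjustment set.

{B, D}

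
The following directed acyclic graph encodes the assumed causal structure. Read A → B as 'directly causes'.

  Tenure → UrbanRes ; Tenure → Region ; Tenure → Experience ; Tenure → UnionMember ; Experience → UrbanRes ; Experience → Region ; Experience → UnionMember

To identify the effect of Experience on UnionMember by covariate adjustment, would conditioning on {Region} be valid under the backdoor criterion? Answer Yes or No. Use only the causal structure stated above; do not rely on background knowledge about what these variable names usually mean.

No

Backdoor paths from Experience to UnionMember (paths whose first edge points into Experience):
  P1: Experience <- Tenure -> UnionMember
Condition 1 (no descendant of Experience in the set): FAILS — Region is a descendant of Experience.
Condition 2 (every backdoor path blocked by {Region}):
  P1: open — no interior node is in the conditioning set.
{Region} does not satisfy the backdoor criterion.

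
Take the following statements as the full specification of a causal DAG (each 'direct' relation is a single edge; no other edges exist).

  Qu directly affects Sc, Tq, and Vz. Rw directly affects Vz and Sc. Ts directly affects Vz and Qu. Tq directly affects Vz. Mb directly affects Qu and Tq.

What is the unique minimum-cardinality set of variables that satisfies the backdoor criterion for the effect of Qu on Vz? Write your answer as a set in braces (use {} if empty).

{Mb, Ts}

Variables eligible for adjustment (non-descendants of Qu, excluding Qu and Vz): {Mb, Rw, Ts}.
Backdoor paths from Qu to Vz:
  P1: Qu <- Mb -> Tq -> Vz
  P2: Qu <- Ts -> Vz
The empty set is not sufficient: P1 (Qu <- Mb -> Tq -> Vz) has no collider blocking it and no conditioned non-collider, so it is open.
Try {Mb, Ts}:
  P1: blocked at fork node Mb ∈ conditioning set.
  P2: blocked at fork node Ts ∈ conditioning set.
{Mb, Ts} contains no descendant of Qu and blocks every backdoor path.
Every element of {Mb, Ts} is needed (dropping Mb leaves P1 open; dropping Ts leaves P2 open), so no proper subset is valid.
Among all size-2 subsets of the eligible variables, only {Mb, Ts} blocks every backdoor path, so it is the unique smallest valid adjustment set.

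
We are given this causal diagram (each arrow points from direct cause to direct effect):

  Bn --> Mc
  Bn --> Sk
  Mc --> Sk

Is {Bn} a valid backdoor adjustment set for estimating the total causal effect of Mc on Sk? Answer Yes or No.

Yes

Backdoor paths from Mc to Sk (paths whose first edge points into Mc):
  P1: Mc <- Bn -> Sk
Condition 1 (no descendant of Mc in the set): holds — descendants of Mc are {Sk}; none are in {Bn}.
Condition 2 (every backdoor path blocked by {Bn}):
  P1: blocked at fork node Bn ∈ conditioning set.
{Bn} satisfies the backdoor criterion.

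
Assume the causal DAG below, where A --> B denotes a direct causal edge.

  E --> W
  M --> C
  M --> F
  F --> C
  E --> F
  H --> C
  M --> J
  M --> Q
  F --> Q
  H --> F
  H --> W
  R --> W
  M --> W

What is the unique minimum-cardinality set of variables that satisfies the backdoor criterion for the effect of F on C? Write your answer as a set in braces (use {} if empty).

{H, M}

Variables eligible for adjustment (non-descendants of F, excluding F and C): {E, H, J, M, R, W}.
Backdoor paths from F to C:
  P1: F <- M -> W <- H -> C
  P2: F <- M -> C
  P3: F <- E -> W <- M -> C
  P4: F <- E -> W <- H -> C
  P5: F <- H -> W <- M -> C
  P6: F <- H -> C
The empty set is not sufficient: P2 (F <- M -> C) has no collider blocking it and no conditioned non-collider, so it is open.
Try {H, M}:
  P1: blocked at fork node M ∈ conditioning set.
  P2: blocked at fork node M ∈ conditioning set.
  P3: blocked at collider W (neither it nor any descendant is in the conditioning set).
  P4: blocked at collider W (neither it nor any descendant is in the conditioning set).
  P5: blocked at fork node H ∈ conditioning set.
  P6: blocked at fork node H ∈ conditioning set.
{H, M} contains no descendant of F and blocks every backdoor path.
Every element of {H, M} is needed (dropping H leaves P6 open; dropping M leaves P2 open), so no proper subset is valid.
Among all size-2 subsets of the eligible variables, only {H, M} blocks every backdoor path, so it is the unique smallest valid adjustment set.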